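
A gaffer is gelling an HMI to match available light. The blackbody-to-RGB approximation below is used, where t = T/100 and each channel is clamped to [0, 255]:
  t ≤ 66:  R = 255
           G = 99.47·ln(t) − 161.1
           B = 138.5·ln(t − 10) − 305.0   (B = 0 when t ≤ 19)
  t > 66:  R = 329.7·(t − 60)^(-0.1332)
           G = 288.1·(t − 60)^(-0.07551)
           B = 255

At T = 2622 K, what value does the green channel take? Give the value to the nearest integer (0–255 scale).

t = 2622/100 = 26.22; the t ≤ 66 branch applies.
G = 99.47·ln 26.22 − 161.1 = 99.47·3.2665 − 161.1 = 163.821.
Rounded: 164.

164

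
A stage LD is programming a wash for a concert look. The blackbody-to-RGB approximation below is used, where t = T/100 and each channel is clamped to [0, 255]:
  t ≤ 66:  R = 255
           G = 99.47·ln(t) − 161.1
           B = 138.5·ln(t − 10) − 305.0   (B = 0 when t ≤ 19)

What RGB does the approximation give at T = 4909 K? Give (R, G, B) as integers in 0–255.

t = 4909/100 = 49.09; the t ≤ 66 branch applies.
R = 255 by definition for t ≤ 66.
G = 99.47·ln 49.09 − 161.1 = 99.47·3.8937 − 161.1 = 226.202.
B = 138.5·ln(49.09 − 10) − 305.0 = 138.5·ln 39.09 − 305.0 = 138.5·3.6659 − 305.0 = 202.723.
Rounded: (255, 226, 203).

(255, 226, 203)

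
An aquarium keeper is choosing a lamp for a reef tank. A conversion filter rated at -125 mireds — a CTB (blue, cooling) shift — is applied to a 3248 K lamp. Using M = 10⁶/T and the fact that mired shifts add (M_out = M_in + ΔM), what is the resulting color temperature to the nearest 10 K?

M_in = 10⁶/3248 = 307.88 mireds.
M_out = 307.88 + (-125) = 182.88 mireds.
T_out = 10⁶/182.88 = 5468.0 K → 5470 K.

5470 K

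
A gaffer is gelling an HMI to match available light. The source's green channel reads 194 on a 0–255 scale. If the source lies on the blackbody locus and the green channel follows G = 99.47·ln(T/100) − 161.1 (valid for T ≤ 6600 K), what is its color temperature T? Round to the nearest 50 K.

ln t = (194 + 161.1) / 99.47 = 3.5699.
t = e^3.5699 = 35.514.
T = 100·t = 3551 K → 3550 K to the nearest 50 K.

3550 K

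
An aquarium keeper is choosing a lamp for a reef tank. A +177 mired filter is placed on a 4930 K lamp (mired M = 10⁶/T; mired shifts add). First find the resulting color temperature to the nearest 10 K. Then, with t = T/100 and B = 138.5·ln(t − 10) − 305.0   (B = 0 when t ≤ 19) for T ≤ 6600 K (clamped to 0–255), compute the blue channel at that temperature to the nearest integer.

M_in = 10⁶/4930 = 202.84; M_out = 202.84 + (+177) = 379.84.
T_out = 10⁶/379.84 = 2632.7 K → 2630 K; t = 26.3.
B = 138.5·ln(26.3 − 10) − 305.0 = 138.5·ln 16.3 − 305.0 = 138.5·2.7912 − 305.0 = 81.576.
Rounded: 82.

82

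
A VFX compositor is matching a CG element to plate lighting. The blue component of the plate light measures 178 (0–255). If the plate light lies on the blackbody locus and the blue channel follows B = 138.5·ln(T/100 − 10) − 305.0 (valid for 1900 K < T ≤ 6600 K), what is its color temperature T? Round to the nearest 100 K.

ln(t − 10) = (178 + 305.0) / 138.5 = 3.4874.
t − 10 = e^3.4874 = 32.700, so t = 42.700.
T = 100·t = 4270 K → 4300 K to the nearest 100 K.

4300 K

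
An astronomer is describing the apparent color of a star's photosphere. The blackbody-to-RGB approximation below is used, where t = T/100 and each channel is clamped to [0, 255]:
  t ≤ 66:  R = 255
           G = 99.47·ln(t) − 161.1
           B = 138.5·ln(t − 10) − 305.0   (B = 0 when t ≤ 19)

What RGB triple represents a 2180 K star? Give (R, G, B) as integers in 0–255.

t = 2180/100 = 21.8; the t ≤ 66 branch applies.
R = 255 by definition for t ≤ 66.
G = 99.47·ln 21.8 − 161.1 = 99.47·3.0819 − 161.1 = 145.458.
B = 138.5·ln(21.8 − 10) − 305.0 = 138.5·ln 11.8 − 305.0 = 138.5·2.4681 − 305.0 = 36.832.
Rounded: (255, 145, 37).

(255, 145, 37)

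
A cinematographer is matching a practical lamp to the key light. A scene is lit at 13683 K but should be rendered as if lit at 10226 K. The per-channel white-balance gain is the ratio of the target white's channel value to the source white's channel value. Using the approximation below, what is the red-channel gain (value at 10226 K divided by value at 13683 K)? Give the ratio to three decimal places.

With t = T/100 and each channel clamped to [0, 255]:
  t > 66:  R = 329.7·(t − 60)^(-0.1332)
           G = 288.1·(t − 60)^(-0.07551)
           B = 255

At 13683 K (t = 136.83):
  R = 329.7·(136.83 − 60)^(-0.1332) = 329.7·76.83^(-0.1332) = 329.7·0.56085 = 184.912.
At 10226 K (t = 102.26):
  R = 329.7·(102.26 − 60)^(-0.1332) = 329.7·42.26^(-0.1332) = 329.7·0.60733 = 200.237.
Gain = 200.237 / 184.912 = 1.0829 → 1.083.

1.083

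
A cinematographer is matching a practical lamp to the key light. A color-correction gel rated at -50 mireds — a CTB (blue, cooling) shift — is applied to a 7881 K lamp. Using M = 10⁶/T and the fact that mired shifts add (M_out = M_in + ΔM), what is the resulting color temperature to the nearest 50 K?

13000 K

M_in = 10⁶/7881 = 126.89 mireds.
M_out = 126.89 + (-50) = 76.89 mireds.
T_out = 10⁶/76.89 = 13006.0 K → 13000 K.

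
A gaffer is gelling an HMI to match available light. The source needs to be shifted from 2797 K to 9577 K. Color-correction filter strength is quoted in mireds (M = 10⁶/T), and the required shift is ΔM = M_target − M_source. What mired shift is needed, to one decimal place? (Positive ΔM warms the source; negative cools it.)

M_source = 10⁶/2797 = 357.526; M_target = 10⁶/9577 = 104.417.
ΔM = 104.417 − 357.526 = -253.109 → -253.1 mireds, a cooling shift.

-253.1 mireds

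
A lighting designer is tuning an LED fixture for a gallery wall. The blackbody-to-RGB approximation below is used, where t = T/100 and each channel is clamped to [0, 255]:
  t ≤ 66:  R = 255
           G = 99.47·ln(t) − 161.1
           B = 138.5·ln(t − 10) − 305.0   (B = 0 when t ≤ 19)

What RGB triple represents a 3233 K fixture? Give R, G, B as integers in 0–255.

t = 3233/100 = 32.33; the t ≤ 66 branch applies.
R = 255 by definition for t ≤ 66.
G = 99.47·ln 32.33 − 161.1 = 99.47·3.4760 − 161.1 = 184.657.
B = 138.5·ln(32.33 − 10) − 305.0 = 138.5·ln 22.33 − 305.0 = 138.5·3.1059 − 305.0 = 125.171.
Rounded: (255, 185, 125).

R=255, G=185, B=125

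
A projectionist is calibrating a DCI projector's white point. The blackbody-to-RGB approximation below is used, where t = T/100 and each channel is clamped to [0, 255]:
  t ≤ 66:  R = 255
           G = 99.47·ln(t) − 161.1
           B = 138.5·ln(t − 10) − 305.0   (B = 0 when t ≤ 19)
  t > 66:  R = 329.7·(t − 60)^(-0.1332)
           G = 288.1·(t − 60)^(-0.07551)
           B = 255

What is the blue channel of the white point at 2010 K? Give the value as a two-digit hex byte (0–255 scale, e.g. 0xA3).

t = 2010/100 = 20.1; the t ≤ 66 branch applies.
B = 138.5·ln(20.1 − 10) − 305.0 = 138.5·ln 10.1 − 305.0 = 138.5·2.3125 − 305.0 = 15.286.
Rounded: 15; in hex, 0x0F.

0x0F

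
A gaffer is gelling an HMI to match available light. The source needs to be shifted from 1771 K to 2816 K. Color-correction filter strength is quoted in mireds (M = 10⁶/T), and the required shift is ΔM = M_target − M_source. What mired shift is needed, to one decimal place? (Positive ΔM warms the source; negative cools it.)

M_source = 10⁶/1771 = 564.653; M_target = 10⁶/2816 = 355.114.
ΔM = 355.114 − 564.653 = -209.539 → -209.5 mireds, a cooling shift.

-209.5 mireds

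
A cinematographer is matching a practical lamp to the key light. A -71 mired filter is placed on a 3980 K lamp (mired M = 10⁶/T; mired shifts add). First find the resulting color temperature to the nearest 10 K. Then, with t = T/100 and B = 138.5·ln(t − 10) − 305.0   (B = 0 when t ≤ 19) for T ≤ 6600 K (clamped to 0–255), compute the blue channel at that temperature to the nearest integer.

M_in = 10⁶/3980 = 251.26; M_out = 251.26 + (-71) = 180.26.
T_out = 10⁶/180.26 = 5547.7 K → 5550 K; t = 55.5.
B = 138.5·ln(55.5 − 10) − 305.0 = 138.5·ln 45.5 − 305.0 = 138.5·3.8177 − 305.0 = 223.753.
Rounded: 224.

224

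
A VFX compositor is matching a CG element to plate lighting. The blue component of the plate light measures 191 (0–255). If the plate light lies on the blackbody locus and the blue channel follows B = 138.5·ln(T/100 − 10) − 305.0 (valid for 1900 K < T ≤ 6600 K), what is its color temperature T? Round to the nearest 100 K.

4600 K

ln(t − 10) = (191 + 305.0) / 138.5 = 3.5812.
t − 10 = e^3.5812 = 35.918, so t = 45.918.
T = 100·t = 4592 K → 4600 K to the nearest 100 K.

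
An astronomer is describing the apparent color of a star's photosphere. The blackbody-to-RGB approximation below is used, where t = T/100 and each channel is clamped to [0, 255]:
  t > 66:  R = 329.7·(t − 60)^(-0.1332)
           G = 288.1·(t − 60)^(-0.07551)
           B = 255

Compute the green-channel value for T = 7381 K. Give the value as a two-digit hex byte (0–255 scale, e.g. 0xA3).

t = 7381/100 = 73.81; the t > 66 branch applies.
G = 288.1·(73.81 − 60)^(-0.07551) = 288.1·13.81^(-0.07551) = 288.1·0.82017 = 236.291.
Rounded: 236; in hex, 0xEC.

0xEC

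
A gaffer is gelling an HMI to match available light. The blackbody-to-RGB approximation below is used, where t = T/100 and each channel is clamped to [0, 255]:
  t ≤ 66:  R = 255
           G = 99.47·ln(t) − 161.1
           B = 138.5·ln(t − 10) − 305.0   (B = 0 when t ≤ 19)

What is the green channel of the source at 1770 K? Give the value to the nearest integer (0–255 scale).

125

t = 1770/100 = 17.7; the t ≤ 66 branch applies.
G = 99.47·ln 17.7 − 161.1 = 99.47·2.8736 − 161.1 = 124.733.
Rounded: 125.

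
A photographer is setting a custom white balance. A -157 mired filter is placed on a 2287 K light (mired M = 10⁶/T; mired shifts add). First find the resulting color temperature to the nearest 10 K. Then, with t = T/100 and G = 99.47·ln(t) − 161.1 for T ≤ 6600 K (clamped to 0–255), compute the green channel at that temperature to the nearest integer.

M_in = 10⁶/2287 = 437.25; M_out = 437.25 + (-157) = 280.25.
T_out = 10⁶/280.25 = 3568.2 K → 3570 K; t = 35.7.
G = 99.47·ln 35.7 − 161.1 = 99.47·3.5752 − 161.1 = 194.520.
Rounded: 195.

195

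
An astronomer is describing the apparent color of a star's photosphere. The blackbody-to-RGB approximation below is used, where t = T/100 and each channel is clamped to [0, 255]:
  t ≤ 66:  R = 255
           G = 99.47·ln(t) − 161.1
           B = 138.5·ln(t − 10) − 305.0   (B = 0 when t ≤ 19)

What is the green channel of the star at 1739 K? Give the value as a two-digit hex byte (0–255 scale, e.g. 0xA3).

t = 1739/100 = 17.39; the t ≤ 66 branch applies.
G = 99.47·ln 17.39 − 161.1 = 99.47·2.8559 − 161.1 = 122.976.
Rounded: 123; in hex, 0x7B.

0x7B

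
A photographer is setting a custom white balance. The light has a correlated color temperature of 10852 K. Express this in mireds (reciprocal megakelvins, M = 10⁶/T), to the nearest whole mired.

92 mireds

M = 10⁶ / 10852 = 92.149 → 92 mireds.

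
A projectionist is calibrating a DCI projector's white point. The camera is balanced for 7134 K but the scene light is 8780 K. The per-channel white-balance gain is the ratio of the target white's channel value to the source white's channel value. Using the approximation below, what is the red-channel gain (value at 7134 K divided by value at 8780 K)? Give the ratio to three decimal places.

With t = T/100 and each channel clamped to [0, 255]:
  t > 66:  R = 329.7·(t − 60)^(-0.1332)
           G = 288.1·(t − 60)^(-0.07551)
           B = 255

1.127

At 8780 K (t = 87.8):
  R = 329.7·(87.8 − 60)^(-0.1332) = 329.7·27.8^(-0.1332) = 329.7·0.64217 = 211.725.
At 7134 K (t = 71.34):
  R = 329.7·(71.34 − 60)^(-0.1332) = 329.7·11.34^(-0.1332) = 329.7·0.72364 = 238.586.
Gain = 238.586 / 211.725 = 1.1269 → 1.127.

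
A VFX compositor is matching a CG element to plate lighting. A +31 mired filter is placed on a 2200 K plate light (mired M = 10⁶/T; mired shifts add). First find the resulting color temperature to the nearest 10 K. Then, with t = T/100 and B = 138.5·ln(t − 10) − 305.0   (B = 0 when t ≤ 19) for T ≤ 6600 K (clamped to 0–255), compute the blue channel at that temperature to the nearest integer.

M_in = 10⁶/2200 = 454.55; M_out = 454.55 + (+31) = 485.55.
T_out = 10⁶/485.55 = 2059.5 K → 2060 K; t = 20.6.
B = 138.5·ln(20.6 − 10) − 305.0 = 138.5·ln 10.6 − 305.0 = 138.5·2.3609 − 305.0 = 21.978.
Rounded: 22.

22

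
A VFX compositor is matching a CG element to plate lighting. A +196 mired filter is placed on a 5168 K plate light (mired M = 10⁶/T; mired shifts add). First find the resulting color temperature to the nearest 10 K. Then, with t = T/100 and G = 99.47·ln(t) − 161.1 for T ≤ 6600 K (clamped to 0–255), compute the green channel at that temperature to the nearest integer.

M_in = 10⁶/5168 = 193.50; M_out = 193.50 + (+196) = 389.50.
T_out = 10⁶/389.50 = 2567.4 K → 2570 K; t = 25.7.
G = 99.47·ln 25.7 − 161.1 = 99.47·3.2465 − 161.1 = 161.828.
Rounded: 162.

162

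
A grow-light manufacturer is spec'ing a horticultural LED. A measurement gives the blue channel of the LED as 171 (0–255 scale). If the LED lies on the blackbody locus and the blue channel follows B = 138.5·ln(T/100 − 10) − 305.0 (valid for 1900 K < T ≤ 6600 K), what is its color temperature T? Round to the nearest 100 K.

4100 K

ln(t − 10) = (171 + 305.0) / 138.5 = 3.4368.
t − 10 = e^3.4368 = 31.088, so t = 41.088.
T = 100·t = 4109 K → 4100 K to the nearest 100 K.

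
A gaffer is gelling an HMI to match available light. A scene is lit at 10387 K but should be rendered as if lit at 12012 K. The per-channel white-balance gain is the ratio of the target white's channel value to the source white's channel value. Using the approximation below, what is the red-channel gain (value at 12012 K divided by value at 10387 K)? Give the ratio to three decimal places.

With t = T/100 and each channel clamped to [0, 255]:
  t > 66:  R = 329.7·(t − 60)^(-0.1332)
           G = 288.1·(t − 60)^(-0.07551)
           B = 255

0.959

At 10387 K (t = 103.87):
  R = 329.7·(103.87 − 60)^(-0.1332) = 329.7·43.87^(-0.1332) = 329.7·0.60431 = 199.243.
At 12012 K (t = 120.12):
  R = 329.7·(120.12 − 60)^(-0.1332) = 329.7·60.12^(-0.1332) = 329.7·0.57947 = 191.053.
Gain = 191.053 / 199.243 = 0.9589 → 0.959.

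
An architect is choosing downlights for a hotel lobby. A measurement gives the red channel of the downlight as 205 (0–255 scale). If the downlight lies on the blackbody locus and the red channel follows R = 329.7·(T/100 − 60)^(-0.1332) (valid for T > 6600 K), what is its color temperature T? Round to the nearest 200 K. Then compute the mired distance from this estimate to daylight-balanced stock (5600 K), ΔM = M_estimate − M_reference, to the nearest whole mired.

(t − 60)^(-0.1332) = 205/329.7 = 0.62178.
t − 60 = 0.62178^(1/-0.1332) = 0.62178^(-7.508) = 35.423, so t = 95.423.
T = 100·t = 9542 K → 9600 K to the nearest 200 K.
M_estimate = 10⁶/9600 = 104.17; M_reference = 10⁶/5600 = 178.57.
ΔM = 104.17 − 178.57 = -74.40 → -74 mireds.

-74 mireds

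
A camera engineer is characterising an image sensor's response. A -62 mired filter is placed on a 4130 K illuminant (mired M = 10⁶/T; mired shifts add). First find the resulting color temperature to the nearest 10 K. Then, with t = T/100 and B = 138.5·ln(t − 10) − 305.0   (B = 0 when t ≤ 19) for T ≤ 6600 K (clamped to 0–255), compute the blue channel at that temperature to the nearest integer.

224

M_in = 10⁶/4130 = 242.13; M_out = 242.13 + (-62) = 180.13.
T_out = 10⁶/180.13 = 5551.5 K → 5550 K; t = 55.5.
B = 138.5·ln(55.5 − 10) − 305.0 = 138.5·ln 45.5 − 305.0 = 138.5·3.8177 − 305.0 = 223.753.
Rounded: 224.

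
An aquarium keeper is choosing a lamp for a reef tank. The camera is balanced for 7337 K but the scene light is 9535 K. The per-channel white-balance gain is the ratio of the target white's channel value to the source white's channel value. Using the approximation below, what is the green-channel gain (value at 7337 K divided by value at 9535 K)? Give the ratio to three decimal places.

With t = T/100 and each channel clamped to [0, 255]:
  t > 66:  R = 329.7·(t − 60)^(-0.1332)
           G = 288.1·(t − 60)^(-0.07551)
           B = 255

1.076

At 9535 K (t = 95.35):
  G = 288.1·(95.35 − 60)^(-0.07551) = 288.1·35.35^(-0.07551) = 288.1·0.76398 = 220.102.
At 7337 K (t = 73.37):
  G = 288.1·(73.37 − 60)^(-0.07551) = 288.1·13.37^(-0.07551) = 288.1·0.82218 = 236.869.
Gain = 236.869 / 220.102 = 1.0762 → 1.076.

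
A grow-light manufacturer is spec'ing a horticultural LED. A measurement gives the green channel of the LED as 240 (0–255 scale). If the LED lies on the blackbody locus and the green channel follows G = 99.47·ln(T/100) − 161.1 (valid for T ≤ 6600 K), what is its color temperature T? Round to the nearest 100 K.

5600 K

ln t = (240 + 161.1) / 99.47 = 4.0324.
t = e^4.0324 = 56.394.
T = 100·t = 5639 K → 5600 K to the nearest 100 K.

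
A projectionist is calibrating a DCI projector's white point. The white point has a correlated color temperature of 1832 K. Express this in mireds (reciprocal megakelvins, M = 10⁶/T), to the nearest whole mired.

546 mireds

M = 10⁶ / 1832 = 545.852 → 546 mireds.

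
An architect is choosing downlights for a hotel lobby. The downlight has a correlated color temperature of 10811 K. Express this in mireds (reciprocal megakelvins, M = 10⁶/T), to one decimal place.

M = 10⁶ / 10811 = 92.498 → 92.5 mireds.

92.5 mireds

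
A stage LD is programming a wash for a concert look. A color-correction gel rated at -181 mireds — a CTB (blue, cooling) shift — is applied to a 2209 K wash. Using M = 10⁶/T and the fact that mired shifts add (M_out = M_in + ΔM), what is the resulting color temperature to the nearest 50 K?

M_in = 10⁶/2209 = 452.69 mireds.
M_out = 452.69 + (-181) = 271.69 mireds.
T_out = 10⁶/271.69 = 3680.6 K → 3700 K.

3700 K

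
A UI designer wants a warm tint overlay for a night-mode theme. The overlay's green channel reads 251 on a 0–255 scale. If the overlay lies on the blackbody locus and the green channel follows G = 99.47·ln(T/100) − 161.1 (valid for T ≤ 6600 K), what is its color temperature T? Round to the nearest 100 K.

ln t = (251 + 161.1) / 99.47 = 4.1430.
t = e^4.1430 = 62.989.
T = 100·t = 6299 K → 6300 K to the nearest 100 K.

6300 K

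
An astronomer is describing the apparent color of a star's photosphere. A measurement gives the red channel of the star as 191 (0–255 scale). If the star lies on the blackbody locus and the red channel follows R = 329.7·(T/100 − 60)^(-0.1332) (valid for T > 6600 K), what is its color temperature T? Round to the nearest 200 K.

(t − 60)^(-0.1332) = 191/329.7 = 0.57931.
t − 60 = 0.57931^(1/-0.1332) = 0.57931^(-7.508) = 60.245, so t = 120.245.
T = 100·t = 12025 K → 12000 K to the nearest 200 K.

12000 K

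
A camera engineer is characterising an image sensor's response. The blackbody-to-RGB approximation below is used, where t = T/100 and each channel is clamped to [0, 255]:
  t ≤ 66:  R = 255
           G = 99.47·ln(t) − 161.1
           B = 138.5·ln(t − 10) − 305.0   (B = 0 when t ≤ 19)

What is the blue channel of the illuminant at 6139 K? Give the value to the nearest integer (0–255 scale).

241

t = 6139/100 = 61.39; the t ≤ 66 branch applies.
B = 138.5·ln(61.39 − 10) − 305.0 = 138.5·ln 51.39 − 305.0 = 138.5·3.9394 − 305.0 = 240.613.
Rounded: 241.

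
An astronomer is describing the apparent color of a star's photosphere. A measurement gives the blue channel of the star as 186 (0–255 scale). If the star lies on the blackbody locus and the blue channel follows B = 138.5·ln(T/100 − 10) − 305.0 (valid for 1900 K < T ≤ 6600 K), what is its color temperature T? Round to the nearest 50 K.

ln(t − 10) = (186 + 305.0) / 138.5 = 3.5451.
t − 10 = e^3.5451 = 34.644, so t = 44.644.
T = 100·t = 4464 K → 4450 K to the nearest 50 K.

4450 K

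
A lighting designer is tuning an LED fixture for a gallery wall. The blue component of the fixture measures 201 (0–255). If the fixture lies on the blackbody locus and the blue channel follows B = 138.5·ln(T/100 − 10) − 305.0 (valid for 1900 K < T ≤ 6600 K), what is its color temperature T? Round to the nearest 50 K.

ln(t − 10) = (201 + 305.0) / 138.5 = 3.6534.
t − 10 = e^3.6534 = 38.607, so t = 48.607.
T = 100·t = 4861 K → 4850 K to the nearest 50 K.

4850 K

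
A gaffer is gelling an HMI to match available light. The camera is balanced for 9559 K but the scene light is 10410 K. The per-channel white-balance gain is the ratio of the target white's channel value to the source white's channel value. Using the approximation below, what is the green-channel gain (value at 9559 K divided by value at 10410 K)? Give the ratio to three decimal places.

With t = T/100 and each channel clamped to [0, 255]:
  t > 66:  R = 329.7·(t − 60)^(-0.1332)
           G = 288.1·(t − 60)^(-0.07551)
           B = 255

At 10410 K (t = 104.1):
  G = 288.1·(104.1 − 60)^(-0.07551) = 288.1·44.1^(-0.07551) = 288.1·0.75133 = 216.457.
At 9559 K (t = 95.59):
  G = 288.1·(95.59 − 60)^(-0.07551) = 288.1·35.59^(-0.07551) = 288.1·0.76359 = 219.990.
Gain = 219.990 / 216.457 = 1.0163 → 1.016.

1.016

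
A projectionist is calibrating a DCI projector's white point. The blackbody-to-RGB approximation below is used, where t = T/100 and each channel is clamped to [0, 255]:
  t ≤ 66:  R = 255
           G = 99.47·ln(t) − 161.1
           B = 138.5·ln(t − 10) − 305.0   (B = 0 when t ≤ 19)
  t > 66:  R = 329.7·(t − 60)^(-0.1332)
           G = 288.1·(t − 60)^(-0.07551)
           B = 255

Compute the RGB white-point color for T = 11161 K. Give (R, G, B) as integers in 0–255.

(195, 214, 255)

t = 11161/100 = 111.61; the t > 66 branch applies.
R = 329.7·(111.61 − 60)^(-0.1332) = 329.7·51.61^(-0.1332) = 329.7·0.59138 = 194.977.
G = 288.1·(111.61 − 60)^(-0.07551) = 288.1·51.61^(-0.07551) = 288.1·0.74246 = 213.902.
B = 255 by definition for t > 66.
Rounded: (195, 214, 255).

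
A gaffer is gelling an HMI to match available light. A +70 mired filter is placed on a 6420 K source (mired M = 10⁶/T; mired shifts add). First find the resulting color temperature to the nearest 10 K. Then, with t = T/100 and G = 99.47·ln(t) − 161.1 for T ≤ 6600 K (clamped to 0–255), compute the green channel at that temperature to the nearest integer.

216

M_in = 10⁶/6420 = 155.76; M_out = 155.76 + (+70) = 225.76.
T_out = 10⁶/225.76 = 4429.4 K → 4430 K; t = 44.3.
G = 99.47·ln 44.3 − 161.1 = 99.47·3.7910 − 161.1 = 215.989.
Rounded: 216.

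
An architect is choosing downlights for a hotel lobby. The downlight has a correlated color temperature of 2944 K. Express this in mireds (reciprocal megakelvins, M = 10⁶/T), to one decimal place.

339.7 mireds

M = 10⁶ / 2944 = 339.674 → 339.7 mireds.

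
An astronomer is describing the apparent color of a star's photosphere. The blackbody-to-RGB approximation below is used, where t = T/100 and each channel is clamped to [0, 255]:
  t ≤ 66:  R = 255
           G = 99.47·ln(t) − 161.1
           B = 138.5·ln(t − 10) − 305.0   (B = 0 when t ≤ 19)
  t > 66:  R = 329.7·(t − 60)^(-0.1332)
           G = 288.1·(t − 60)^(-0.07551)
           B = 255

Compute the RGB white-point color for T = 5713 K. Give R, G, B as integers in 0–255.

R=255, G=241, B=229

t = 5713/100 = 57.13; the t ≤ 66 branch applies.
R = 255 by definition for t ≤ 66.
G = 99.47·ln 57.13 − 161.1 = 99.47·4.0453 − 161.1 = 241.289.
B = 138.5·ln(57.13 − 10) − 305.0 = 138.5·ln 47.13 − 305.0 = 138.5·3.8529 − 305.0 = 228.628.
Rounded: (255, 241, 229).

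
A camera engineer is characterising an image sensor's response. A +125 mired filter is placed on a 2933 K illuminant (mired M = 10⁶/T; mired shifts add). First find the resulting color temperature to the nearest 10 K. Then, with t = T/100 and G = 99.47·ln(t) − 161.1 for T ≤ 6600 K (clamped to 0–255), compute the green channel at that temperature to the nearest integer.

M_in = 10⁶/2933 = 340.95; M_out = 340.95 + (+125) = 465.95.
T_out = 10⁶/465.95 = 2146.2 K → 2150 K; t = 21.5.
G = 99.47·ln 21.5 − 161.1 = 99.47·3.0681 − 161.1 = 144.079.
Rounded: 144.

144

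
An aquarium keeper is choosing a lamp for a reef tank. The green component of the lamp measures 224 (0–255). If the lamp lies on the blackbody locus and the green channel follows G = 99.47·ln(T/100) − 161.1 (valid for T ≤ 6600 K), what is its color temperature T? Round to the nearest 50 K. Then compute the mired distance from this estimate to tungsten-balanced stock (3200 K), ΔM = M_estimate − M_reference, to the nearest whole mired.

ln t = (224 + 161.1) / 99.47 = 3.8715.
t = e^3.8715 = 48.015.
T = 100·t = 4802 K → 4800 K to the nearest 50 K.
M_estimate = 10⁶/4800 = 208.33; M_reference = 10⁶/3200 = 312.50.
ΔM = 208.33 − 312.50 = -104.17 → -104 mireds.

-104 mireds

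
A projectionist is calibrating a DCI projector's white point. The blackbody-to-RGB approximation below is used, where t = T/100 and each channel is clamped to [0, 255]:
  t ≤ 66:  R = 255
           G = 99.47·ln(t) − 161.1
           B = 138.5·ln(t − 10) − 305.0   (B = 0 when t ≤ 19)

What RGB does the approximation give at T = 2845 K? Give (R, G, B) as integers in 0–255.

(255, 172, 99)

t = 2845/100 = 28.45; the t ≤ 66 branch applies.
R = 255 by definition for t ≤ 66.
G = 99.47·ln 28.45 − 161.1 = 99.47·3.3481 − 161.1 = 171.940.
B = 138.5·ln(28.45 − 10) − 305.0 = 138.5·ln 18.45 − 305.0 = 138.5·2.9151 − 305.0 = 98.736.
Rounded: (255, 172, 99).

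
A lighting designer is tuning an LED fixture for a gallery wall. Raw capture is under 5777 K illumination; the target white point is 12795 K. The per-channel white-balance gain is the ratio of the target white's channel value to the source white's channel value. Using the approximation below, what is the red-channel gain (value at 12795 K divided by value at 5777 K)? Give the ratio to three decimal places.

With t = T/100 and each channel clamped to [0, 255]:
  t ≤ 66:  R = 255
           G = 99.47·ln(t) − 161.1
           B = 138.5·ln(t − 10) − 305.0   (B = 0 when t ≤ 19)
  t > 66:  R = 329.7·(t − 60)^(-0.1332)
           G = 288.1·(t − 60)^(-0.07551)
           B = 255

At 5777 K (t = 57.77):
  R = 255 by definition for t ≤ 66.
At 12795 K (t = 127.95):
  R = 329.7·(127.95 − 60)^(-0.1332) = 329.7·67.95^(-0.1332) = 329.7·0.57010 = 187.963.
Gain = 187.963 / 255.000 = 0.7371 → 0.737.

0.737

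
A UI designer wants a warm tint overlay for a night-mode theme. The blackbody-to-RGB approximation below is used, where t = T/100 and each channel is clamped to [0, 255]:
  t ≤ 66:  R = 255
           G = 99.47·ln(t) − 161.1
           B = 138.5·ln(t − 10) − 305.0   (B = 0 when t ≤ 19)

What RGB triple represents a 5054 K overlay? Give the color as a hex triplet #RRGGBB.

t = 5054/100 = 50.54; the t ≤ 66 branch applies.
R = 255 by definition for t ≤ 66.
G = 99.47·ln 50.54 − 161.1 = 99.47·3.9228 − 161.1 = 229.097.
B = 138.5·ln(50.54 − 10) − 305.0 = 138.5·ln 40.54 − 305.0 = 138.5·3.7023 − 305.0 = 207.767.
Rounded: (255, 229, 208).
In hex: #FFE5D0.

#FFE5D0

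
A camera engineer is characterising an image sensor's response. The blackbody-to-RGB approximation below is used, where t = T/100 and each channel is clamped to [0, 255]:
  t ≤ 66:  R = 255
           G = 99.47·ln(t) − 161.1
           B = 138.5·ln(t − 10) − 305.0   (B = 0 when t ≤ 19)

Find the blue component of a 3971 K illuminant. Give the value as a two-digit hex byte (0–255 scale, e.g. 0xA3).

t = 3971/100 = 39.71; the t ≤ 66 branch applies.
B = 138.5·ln(39.71 − 10) − 305.0 = 138.5·ln 29.71 − 305.0 = 138.5·3.3915 − 305.0 = 164.720.
Rounded: 165; in hex, 0xA5.

0xA5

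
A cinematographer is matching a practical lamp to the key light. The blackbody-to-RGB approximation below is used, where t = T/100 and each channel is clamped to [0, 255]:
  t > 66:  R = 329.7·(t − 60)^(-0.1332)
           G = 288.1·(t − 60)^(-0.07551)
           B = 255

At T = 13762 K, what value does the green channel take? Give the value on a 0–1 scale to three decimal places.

0.813

t = 13762/100 = 137.62; the t > 66 branch applies.
G = 288.1·(137.62 − 60)^(-0.07551) = 288.1·77.62^(-0.07551) = 288.1·0.71993 = 207.411.
On a 0–1 scale: 207.411/255 = 0.8134 → 0.813.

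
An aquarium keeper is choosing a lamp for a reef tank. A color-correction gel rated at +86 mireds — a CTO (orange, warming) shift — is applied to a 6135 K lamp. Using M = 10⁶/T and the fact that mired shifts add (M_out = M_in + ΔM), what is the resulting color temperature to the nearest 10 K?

4020 K

M_in = 10⁶/6135 = 163.00 mireds.
M_out = 163.00 + (+86) = 249.00 mireds.
T_out = 10⁶/249.00 = 4016.1 K → 4020 K.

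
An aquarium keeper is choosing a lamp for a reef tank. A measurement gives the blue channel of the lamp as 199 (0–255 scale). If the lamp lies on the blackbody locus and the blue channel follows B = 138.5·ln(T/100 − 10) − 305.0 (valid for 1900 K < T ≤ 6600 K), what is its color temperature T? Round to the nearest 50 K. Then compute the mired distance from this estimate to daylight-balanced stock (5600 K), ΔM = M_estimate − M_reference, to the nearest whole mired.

ln(t − 10) = (199 + 305.0) / 138.5 = 3.6390.
t − 10 = e^3.6390 = 38.053, so t = 48.053.
T = 100·t = 4805 K → 4800 K to the nearest 50 K.
M_estimate = 10⁶/4800 = 208.33; M_reference = 10⁶/5600 = 178.57.
ΔM = 208.33 − 178.57 = 29.76 → +30 mireds.

+30 mireds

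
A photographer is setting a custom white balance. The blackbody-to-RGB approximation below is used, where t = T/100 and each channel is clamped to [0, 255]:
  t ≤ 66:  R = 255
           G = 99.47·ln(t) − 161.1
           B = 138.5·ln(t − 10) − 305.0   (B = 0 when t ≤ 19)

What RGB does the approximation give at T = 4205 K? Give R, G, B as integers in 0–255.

t = 4205/100 = 42.05; the t ≤ 66 branch applies.
R = 255 by definition for t ≤ 66.
G = 99.47·ln 42.05 − 161.1 = 99.47·3.7389 − 161.1 = 210.804.
B = 138.5·ln(42.05 − 10) − 305.0 = 138.5·ln 32.05 − 305.0 = 138.5·3.4673 − 305.0 = 175.221.
Rounded: (255, 211, 175).

R=255, G=211, B=175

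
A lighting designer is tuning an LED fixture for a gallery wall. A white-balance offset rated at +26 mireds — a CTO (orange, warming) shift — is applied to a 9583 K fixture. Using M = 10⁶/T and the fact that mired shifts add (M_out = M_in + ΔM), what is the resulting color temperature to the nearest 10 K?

M_in = 10⁶/9583 = 104.35 mireds.
M_out = 104.35 + (+26) = 130.35 mireds.
T_out = 10⁶/130.35 = 7671.6 K → 7670 K.

7670 K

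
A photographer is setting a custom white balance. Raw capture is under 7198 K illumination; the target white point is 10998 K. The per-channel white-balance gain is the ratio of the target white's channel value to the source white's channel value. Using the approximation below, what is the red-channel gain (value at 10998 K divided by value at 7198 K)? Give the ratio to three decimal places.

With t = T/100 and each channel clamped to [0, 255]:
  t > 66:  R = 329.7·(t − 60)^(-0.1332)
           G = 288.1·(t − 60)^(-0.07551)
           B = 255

0.827

At 7198 K (t = 71.98):
  R = 329.7·(71.98 − 60)^(-0.1332) = 329.7·11.98^(-0.1332) = 329.7·0.71837 = 236.847.
At 10998 K (t = 109.98):
  R = 329.7·(109.98 − 60)^(-0.1332) = 329.7·49.98^(-0.1332) = 329.7·0.59391 = 195.812.
Gain = 195.812 / 236.847 = 0.8267 → 0.827.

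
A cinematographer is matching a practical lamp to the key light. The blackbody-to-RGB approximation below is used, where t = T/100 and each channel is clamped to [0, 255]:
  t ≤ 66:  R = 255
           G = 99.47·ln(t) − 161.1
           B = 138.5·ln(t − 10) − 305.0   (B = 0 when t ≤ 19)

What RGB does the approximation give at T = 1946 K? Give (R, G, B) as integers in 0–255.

t = 1946/100 = 19.46; the t ≤ 66 branch applies.
R = 255 by definition for t ≤ 66.
G = 99.47·ln 19.46 − 161.1 = 99.47·2.9684 − 161.1 = 134.163.
B = 138.5·ln(19.46 − 10) − 305.0 = 138.5·ln 9.46 − 305.0 = 138.5·2.2471 − 305.0 = 6.220.
Rounded: (255, 134, 6).

(255, 134, 6)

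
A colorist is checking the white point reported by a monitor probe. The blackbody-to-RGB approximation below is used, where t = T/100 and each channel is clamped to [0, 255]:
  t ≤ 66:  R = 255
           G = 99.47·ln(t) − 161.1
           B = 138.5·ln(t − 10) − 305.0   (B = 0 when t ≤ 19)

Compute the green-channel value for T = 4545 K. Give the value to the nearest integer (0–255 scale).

219

t = 4545/100 = 45.45; the t ≤ 66 branch applies.
G = 99.47·ln 45.45 − 161.1 = 99.47·3.8166 − 161.1 = 218.538.
Rounded: 219.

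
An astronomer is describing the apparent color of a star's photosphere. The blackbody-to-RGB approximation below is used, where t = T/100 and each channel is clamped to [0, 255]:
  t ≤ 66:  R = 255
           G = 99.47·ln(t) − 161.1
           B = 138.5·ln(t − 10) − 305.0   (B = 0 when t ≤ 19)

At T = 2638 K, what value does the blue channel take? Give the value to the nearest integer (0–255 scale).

t = 2638/100 = 26.38; the t ≤ 66 branch applies.
B = 138.5·ln(26.38 − 10) − 305.0 = 138.5·ln 16.38 − 305.0 = 138.5·2.7961 − 305.0 = 82.254.
Rounded: 82.

82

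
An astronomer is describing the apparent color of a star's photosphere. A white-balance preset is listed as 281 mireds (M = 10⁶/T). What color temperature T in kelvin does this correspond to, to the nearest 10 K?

3560 K

T = 10⁶ / 281 = 3558.72 K → 3560 K.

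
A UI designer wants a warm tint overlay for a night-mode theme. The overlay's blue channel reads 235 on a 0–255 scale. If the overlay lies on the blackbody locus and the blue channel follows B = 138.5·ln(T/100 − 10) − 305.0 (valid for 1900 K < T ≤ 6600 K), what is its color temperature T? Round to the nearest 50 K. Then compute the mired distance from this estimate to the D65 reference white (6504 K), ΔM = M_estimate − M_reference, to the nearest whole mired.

ln(t − 10) = (235 + 305.0) / 138.5 = 3.8989.
t − 10 = e^3.8989 = 49.349, so t = 59.349.
T = 100·t = 5935 K → 5950 K to the nearest 50 K.
M_estimate = 10⁶/5950 = 168.07; M_reference = 10⁶/6504 = 153.75.
ΔM = 168.07 − 153.75 = 14.32 → +14 mireds.

+14 mireds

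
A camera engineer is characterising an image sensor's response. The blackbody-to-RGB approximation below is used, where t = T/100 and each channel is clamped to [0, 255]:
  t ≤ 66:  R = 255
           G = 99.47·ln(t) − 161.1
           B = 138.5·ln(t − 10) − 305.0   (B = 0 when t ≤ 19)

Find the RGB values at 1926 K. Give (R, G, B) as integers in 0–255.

(255, 133, 3)

t = 1926/100 = 19.26; the t ≤ 66 branch applies.
R = 255 by definition for t ≤ 66.
G = 99.47·ln 19.26 − 161.1 = 99.47·2.9580 − 161.1 = 133.135.
B = 138.5·ln(19.26 − 10) − 305.0 = 138.5·ln 9.26 − 305.0 = 138.5·2.2257 − 305.0 = 3.260.
Rounded: (255, 133, 3).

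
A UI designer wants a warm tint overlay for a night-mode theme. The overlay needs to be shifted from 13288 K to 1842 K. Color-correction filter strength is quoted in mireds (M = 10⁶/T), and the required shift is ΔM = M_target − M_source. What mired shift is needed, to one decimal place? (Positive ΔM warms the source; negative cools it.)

M_source = 10⁶/13288 = 75.256; M_target = 10⁶/1842 = 542.888.
ΔM = 542.888 − 75.256 = 467.632 → +467.6 mireds, a warming shift.

+467.6 mireds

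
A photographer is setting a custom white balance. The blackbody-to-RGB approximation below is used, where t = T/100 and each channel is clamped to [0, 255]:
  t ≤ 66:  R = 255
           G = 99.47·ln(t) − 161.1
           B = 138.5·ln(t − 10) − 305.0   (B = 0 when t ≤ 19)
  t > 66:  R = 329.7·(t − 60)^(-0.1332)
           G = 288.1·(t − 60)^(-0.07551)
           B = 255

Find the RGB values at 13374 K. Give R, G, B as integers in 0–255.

t = 13374/100 = 133.74; the t > 66 branch applies.
R = 329.7·(133.74 − 60)^(-0.1332) = 329.7·73.74^(-0.1332) = 329.7·0.56393 = 185.926.
G = 288.1·(133.74 − 60)^(-0.07551) = 288.1·73.74^(-0.07551) = 288.1·0.72272 = 208.215.
B = 255 by definition for t > 66.
Rounded: (186, 208, 255).

R=186, G=208, B=255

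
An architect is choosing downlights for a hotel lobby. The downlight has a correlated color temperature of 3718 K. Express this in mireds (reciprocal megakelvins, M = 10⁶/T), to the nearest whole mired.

269 mireds

M = 10⁶ / 3718 = 268.962 → 269 mireds.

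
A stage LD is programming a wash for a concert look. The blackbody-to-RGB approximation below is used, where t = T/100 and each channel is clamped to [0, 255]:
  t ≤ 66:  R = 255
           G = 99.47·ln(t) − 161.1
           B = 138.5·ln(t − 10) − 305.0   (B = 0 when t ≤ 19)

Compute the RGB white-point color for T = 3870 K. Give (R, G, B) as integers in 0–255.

t = 3870/100 = 38.7; the t ≤ 66 branch applies.
R = 255 by definition for t ≤ 66.
G = 99.47·ln 38.7 − 161.1 = 99.47·3.6558 − 161.1 = 202.546.
B = 138.5·ln(38.7 − 10) − 305.0 = 138.5·ln 28.7 − 305.0 = 138.5·3.3569 − 305.0 = 159.930.
Rounded: (255, 203, 160).

(255, 203, 160)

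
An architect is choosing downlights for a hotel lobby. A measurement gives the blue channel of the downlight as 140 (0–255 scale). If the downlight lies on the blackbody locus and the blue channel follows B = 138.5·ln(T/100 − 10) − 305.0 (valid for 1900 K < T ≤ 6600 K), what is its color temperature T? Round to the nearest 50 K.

ln(t − 10) = (140 + 305.0) / 138.5 = 3.2130.
t − 10 = e^3.2130 = 24.853, so t = 34.853.
T = 100·t = 3485 K → 3500 K to the nearest 50 K.

3500 K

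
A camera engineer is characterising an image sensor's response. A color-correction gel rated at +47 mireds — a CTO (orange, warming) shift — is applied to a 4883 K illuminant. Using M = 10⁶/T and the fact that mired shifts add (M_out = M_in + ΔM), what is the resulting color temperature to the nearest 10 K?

M_in = 10⁶/4883 = 204.79 mireds.
M_out = 204.79 + (+47) = 251.79 mireds.
T_out = 10⁶/251.79 = 3971.5 K → 3970 K.

3970 K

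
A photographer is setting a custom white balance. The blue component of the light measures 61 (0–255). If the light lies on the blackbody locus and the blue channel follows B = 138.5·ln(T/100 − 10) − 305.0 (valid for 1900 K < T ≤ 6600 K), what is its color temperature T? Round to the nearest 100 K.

ln(t − 10) = (61 + 305.0) / 138.5 = 2.6426.
t − 10 = e^2.6426 = 14.050, so t = 24.050.
T = 100·t = 2405 K → 2400 K to the nearest 100 K.

2400 K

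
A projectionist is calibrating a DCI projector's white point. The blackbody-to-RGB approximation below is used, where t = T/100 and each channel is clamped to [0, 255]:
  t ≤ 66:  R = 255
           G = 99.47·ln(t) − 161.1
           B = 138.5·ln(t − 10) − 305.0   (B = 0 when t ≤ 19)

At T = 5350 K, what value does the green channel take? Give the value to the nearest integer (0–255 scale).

t = 5350/100 = 53.5; the t ≤ 66 branch applies.
G = 99.47·ln 53.5 − 161.1 = 99.47·3.9797 − 161.1 = 234.759.
Rounded: 235.

235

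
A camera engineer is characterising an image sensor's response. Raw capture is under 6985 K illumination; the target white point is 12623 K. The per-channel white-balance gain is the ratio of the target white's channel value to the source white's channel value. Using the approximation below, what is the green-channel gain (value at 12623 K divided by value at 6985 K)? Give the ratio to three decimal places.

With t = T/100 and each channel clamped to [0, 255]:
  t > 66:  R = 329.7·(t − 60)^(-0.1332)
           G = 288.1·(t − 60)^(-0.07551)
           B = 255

0.866

At 6985 K (t = 69.85):
  G = 288.1·(69.85 − 60)^(-0.07551) = 288.1·9.85^(-0.07551) = 288.1·0.84137 = 242.398.
At 12623 K (t = 126.23):
  G = 288.1·(126.23 − 60)^(-0.07551) = 288.1·66.23^(-0.07551) = 288.1·0.72861 = 209.911.
Gain = 209.911 / 242.398 = 0.8660 → 0.866.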